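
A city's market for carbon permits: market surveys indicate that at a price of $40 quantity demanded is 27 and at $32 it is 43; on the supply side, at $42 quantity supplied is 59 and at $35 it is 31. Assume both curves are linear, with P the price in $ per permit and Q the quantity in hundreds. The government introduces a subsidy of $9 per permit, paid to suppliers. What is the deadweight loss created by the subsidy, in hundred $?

Deadweight loss = $54 hundred.

Demand slope: (43 − 27)/(32 − 40) = -2, so Qd = 107 − 2P.
Supply slope: (31 − 59)/(35 − 42) = 4, so Qs = 4P − 109.
Before the subsidy: set 107 − 2P = 4P − 109 → P* = $36, Q* = 35.
With a per-unit subsidy paid to suppliers, each receives P + 9 per unit sold, so supply becomes Qs = 4(P + 9) − 109.
Solving gives Q = 47 with buyers paying $30 and suppliers receiving $39 (the $9 wedge).
Quantity rises by |ΔQ| = |35 − 47| = 12.
DWL = ½ · t · |ΔQ| = ½ · 9 · 12 = $54.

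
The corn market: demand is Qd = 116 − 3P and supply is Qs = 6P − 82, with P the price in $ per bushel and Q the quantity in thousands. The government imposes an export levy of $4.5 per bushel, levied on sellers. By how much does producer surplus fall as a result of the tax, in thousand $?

Producer surplus falls by $68.25 thousand.

Without the tax, 116 − 3P = 6P − 82 gives 9P = 198, so P* = $22 and Q* = 50.
With the tax collected from sellers, supply shifts: Qs = 6(P − 4.5) − 82.
Solving gives Q = 41 with buyers paying $25 and sellers receiving $20.5 (the $4.5 wedge).
ΔPS is the trapezoid between Q = 41 and Q = 50 of height $1.5: ½ · (50 + 41) · 1.5 = $68.25.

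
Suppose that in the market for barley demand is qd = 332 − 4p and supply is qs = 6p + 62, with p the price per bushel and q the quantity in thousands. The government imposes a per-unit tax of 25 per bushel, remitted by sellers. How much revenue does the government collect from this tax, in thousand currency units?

Tax revenue = 4100 thousand.

Before the tax: set 332 − 4p = 6p + 62 → p* = 27, q* = 224.
With the tax collected from sellers, supply shifts: qs = 6(p − 25) + 62.
New equilibrium: consumers pay 42, sellers receive 17, q = 164. (Wedge: pb − ps = 25.)
Revenue = t · Q = 25 · 164 = 4100.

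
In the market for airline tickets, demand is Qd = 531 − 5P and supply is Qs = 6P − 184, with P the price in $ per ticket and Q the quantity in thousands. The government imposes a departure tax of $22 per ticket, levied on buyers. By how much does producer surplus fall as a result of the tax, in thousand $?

Before the tax: set 531 − 5P = 6P − 184 → P* = $65, Q* = 206.
With the tax collected from buyers, demand (in seller-price terms) shifts: Qd = 531 − 5(P + 22).
New equilibrium: buyers pay $77, suppliers receive $55, Q = 146. (Wedge: Pb − Ps = 22.)
ΔPS is the trapezoid between Q = 146 and Q = 206 of height $10: ½ · (206 + 146) · 10 = $1760.

Producer surplus falls by $1760 thousand.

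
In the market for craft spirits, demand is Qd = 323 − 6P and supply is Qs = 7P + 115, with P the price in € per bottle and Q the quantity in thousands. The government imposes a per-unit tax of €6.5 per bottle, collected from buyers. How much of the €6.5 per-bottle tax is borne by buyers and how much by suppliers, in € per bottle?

Buyers bear €3.5 per bottle; suppliers bear €3 per bottle.

Before the tax: set 323 − 6P = 7P + 115 → P* = €16, Q* = 227.
With the tax collected from buyers, demand (in seller-price terms) shifts: Qd = 323 − 6(P + 6.5).
Solving gives Q = 206 with buyers paying €19.5 and suppliers receiving €13 (the €6.5 wedge).
Burden on buyers: €3.5; on suppliers: €3. (They sum to €6.5.)
The less price-elastic side of the market bears the larger share of a per-unit tax.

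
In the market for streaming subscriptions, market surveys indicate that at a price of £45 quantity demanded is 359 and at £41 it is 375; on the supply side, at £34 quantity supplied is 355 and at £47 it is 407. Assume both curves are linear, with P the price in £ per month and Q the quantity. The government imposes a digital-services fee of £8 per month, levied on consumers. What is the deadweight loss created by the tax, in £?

Demand slope: (375 − 359)/(41 − 45) = -4, so Qd = 539 − 4P.
Supply slope: (407 − 355)/(47 − 34) = 4, so Qs = 4P + 219.
Without the tax, 539 − 4P = 4P + 219 gives 8P = 320, so P* = £40 and Q* = 379.
With the tax collected from consumers, demand (in seller-price terms) shifts: Qd = 539 − 4(P + 8).
New equilibrium: consumers pay £44, suppliers receive £36, Q = 363. (Wedge: Pb − Ps = 8.)
Quantity falls by |ΔQ| = |379 − 363| = 16.
DWL = ½ · t · |ΔQ| = ½ · 8 · 16 = £64.

Deadweight loss = £64.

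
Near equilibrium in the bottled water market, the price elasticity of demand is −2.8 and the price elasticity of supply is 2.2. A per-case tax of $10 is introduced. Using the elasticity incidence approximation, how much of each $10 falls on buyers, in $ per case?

Incidence ratio: buyers' share ≈ εs / (εs + |εd|) = 2.2 / (2.2 + 2.8) = 0.44.
So buyers bear ≈ 0.44 × $10 = $4.4; producers bear $5.6.

Buyers bear ≈ $4.4 per case.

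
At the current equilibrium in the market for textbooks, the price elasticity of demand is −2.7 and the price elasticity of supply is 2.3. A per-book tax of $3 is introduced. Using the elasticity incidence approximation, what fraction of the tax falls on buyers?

Incidence ratio: buyers' share ≈ εs / (εs + |εd|) = 2.3 / (2.3 + 2.7) = 0.46.
Supply is the less elastic side, so buyers bear the smaller share.

Buyers' share ≈ 0.46.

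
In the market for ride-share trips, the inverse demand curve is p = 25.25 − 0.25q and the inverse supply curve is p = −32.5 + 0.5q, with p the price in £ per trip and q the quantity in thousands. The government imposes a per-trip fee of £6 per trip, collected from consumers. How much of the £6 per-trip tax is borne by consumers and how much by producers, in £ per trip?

Rewrite in direct form: qd = 101 − 4p and qs = 2p + 65.
Before the tax: set 101 − 4p = 2p + 65 → p* = £6, q* = 77.
With the tax collected from consumers, demand (in seller-price terms) shifts: qd = 101 − 4(p + 6).
New equilibrium: consumers pay £8, producers receive £2, q = 69. (Wedge: pb − ps = 6.)
Burden on consumers: £2; on producers: £4. (They sum to £6.)
The less price-elastic side of the market bears the larger share of a per-unit tax.

Consumers bear £2 per trip; producers bear £4 per trip.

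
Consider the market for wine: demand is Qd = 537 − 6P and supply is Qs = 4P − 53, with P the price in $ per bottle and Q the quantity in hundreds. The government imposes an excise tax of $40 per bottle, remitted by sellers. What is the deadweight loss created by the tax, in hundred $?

Before the tax: set 537 − 6P = 4P − 53 → P* = $59, Q* = 183.
With the tax collected from sellers, supply shifts: Qs = 4(P − 40) − 53.
New equilibrium: consumers pay $75, sellers receive $35, Q = 87. (Wedge: Pb − Ps = 40.)
Quantity falls by |ΔQ| = |183 − 87| = 96.
DWL = ½ · t · |ΔQ| = ½ · 40 · 96 = $1920.

Deadweight loss = $1920 hundred.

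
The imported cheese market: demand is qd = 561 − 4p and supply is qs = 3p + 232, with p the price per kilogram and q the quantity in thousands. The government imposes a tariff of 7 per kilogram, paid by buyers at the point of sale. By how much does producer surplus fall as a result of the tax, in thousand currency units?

Producer surplus falls by 1468 thousand.

Without the tax, 561 − 4p = 3p + 232 gives 7p = 329, so p* = 47 and q* = 373.
With the tax collected from buyers, demand (in seller-price terms) shifts: qd = 561 − 4(p + 7).
New equilibrium: buyers pay 50, suppliers receive 43, q = 361. (Wedge: pb − ps = 7.)
ΔPS is the trapezoid between Q = 361 and Q = 373 of height 4: ½ · (373 + 361) · 4 = 1468.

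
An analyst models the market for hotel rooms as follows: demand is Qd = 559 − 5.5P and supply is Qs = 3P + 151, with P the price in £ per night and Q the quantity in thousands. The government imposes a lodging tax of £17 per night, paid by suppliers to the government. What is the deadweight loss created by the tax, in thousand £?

Deadweight loss = £280.5 thousand.

Without the tax, 559 − 5.5P = 3P + 151 gives 8.5P = 408, so P* = £48 and Q* = 295.
With the tax collected from suppliers, supply shifts: Qs = 3(P − 17) + 151.
New equilibrium: consumers pay £54, suppliers receive £37, Q = 262. (Wedge: Pb − Ps = 17.)
Quantity falls by |ΔQ| = |295 − 262| = 33.
DWL = ½ · t · |ΔQ| = ½ · 17 · 33 = £280.5.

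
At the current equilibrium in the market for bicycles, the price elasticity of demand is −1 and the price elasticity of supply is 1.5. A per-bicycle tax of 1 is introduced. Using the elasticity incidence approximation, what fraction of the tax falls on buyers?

Incidence ratio: buyers' share ≈ εs / (εs + |εd|) = 1.5 / (1.5 + 1) = 0.6.
Supply is the more elastic side, so buyers bear the larger share.

Buyers' share ≈ 0.6.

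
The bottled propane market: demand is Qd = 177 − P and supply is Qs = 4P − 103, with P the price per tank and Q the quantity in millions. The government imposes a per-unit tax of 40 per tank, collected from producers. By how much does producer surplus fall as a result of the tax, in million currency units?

Producer surplus falls by 840 million.

Before the tax: set 177 − P = 4P − 103 → P* = 56, Q* = 121.
With the tax collected from producers, supply shifts: Qs = 4(P − 40) − 103.
Solving gives Q = 89 with consumers paying 88 and producers receiving 48 (the 40 wedge).
ΔPS is the trapezoid between Q = 89 and Q = 121 of height 8: ½ · (121 + 89) · 8 = 840.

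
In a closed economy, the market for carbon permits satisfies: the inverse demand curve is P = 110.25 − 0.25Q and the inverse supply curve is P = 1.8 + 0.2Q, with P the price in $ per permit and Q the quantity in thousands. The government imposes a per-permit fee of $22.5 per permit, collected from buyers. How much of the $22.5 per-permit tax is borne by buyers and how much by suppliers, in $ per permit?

Buyers bear $12.5 per permit; suppliers bear $10 per permit.

Rewrite in direct form: Qd = 441 − 4P and Qs = 5P − 9.
Before the tax: set 441 − 4P = 5P − 9 → P* = $50, Q* = 241.
With the tax collected from buyers, demand (in seller-price terms) shifts: Qd = 441 − 4(P + 22.5).
Solving gives Q = 191 with buyers paying $62.5 and suppliers receiving $40 (the $22.5 wedge).
Burden on buyers: $12.5; on suppliers: $10. (They sum to $22.5.)
The less price-elastic side of the market bears the larger share of a per-unit tax.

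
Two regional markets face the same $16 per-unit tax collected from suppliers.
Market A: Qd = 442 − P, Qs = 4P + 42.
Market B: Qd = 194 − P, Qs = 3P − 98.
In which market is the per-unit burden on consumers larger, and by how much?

Market A: pre-tax P* = $80, Q* = 362; post-tax Q = 349.2; per-unit burden on consumers = $12.8.
Market B: pre-tax P* = $73, Q* = 121; post-tax Q = 109; per-unit burden on consumers = $12.
Difference: $12.8 vs $12 → market A is larger by $0.8.

Market A, by $0.8.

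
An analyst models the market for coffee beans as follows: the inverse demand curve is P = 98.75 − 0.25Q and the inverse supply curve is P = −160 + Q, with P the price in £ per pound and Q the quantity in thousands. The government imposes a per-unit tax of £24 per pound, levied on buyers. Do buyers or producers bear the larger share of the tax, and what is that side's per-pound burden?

Producers bear the larger share: £19.2 per pound.

Inverting to Q(P) form: Qd = 395 − 4P; Qs = P + 160.
Without the tax, 395 − 4P = P + 160 gives 5P = 235, so P* = £47 and Q* = 207.
With the tax collected from buyers, demand (in seller-price terms) shifts: Qd = 395 − 4(P + 24).
New equilibrium: buyers pay £51.8, producers receive £27.8, Q = 187.8. (Wedge: Pb − Ps = 24.)
Per-pound burden: buyers £4.8, producers £19.2.
Producers take the larger share because supply is less price-elastic here (demand slope 4 vs supply slope 1).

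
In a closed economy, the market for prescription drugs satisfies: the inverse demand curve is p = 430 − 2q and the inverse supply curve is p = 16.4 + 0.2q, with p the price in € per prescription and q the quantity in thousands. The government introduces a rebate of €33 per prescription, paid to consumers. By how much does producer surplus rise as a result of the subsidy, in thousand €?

Inverting to q(p) form: qd = 215 − 0.5p; qs = 5p − 82.
Without the subsidy, 215 − 0.5p = 5p − 82 gives 5.5p = 297, so p* = €54 and q* = 188.
With a per-unit subsidy paid to consumers, each effectively pays p − 33, so demand becomes qd = 215 − 0.5(p − 33).
Solving gives q = 203 with consumers paying €24 and suppliers receiving €57 (the €33 wedge).
ΔPS is the trapezoid between Q = 203 and Q = 188 of height €3: ½ · (188 + 203) · 3 = €586.5.

Producer surplus rises by €586.5 thousand.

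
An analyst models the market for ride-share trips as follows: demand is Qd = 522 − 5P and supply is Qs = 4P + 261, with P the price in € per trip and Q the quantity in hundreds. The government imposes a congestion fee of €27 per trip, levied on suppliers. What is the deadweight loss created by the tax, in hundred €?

Without the tax, 522 − 5P = 4P + 261 gives 9P = 261, so P* = €29 and Q* = 377.
With the tax collected from suppliers, supply shifts: Qs = 4(P − 27) + 261.
New equilibrium: consumers pay €41, suppliers receive €14, Q = 317. (Wedge: Pb − Ps = 27.)
Quantity falls by |ΔQ| = |377 − 317| = 60.
DWL = ½ · t · |ΔQ| = ½ · 27 · 60 = €810.

Deadweight loss = €810 hundred.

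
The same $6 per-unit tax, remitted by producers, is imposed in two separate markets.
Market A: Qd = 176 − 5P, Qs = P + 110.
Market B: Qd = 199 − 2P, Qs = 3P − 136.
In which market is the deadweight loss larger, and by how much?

Market B, by $6.6.

Market A: pre-tax P* = $11, Q* = 121; post-tax Q = 116; deadweight loss = $15.
Market B: pre-tax P* = $67, Q* = 65; post-tax Q = 57.8; deadweight loss = $21.6.
Difference: $15 vs $21.6 → market B is larger by $6.6.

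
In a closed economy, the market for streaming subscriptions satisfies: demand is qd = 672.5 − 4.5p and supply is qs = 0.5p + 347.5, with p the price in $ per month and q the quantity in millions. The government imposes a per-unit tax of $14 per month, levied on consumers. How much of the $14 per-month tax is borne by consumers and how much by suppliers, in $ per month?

Consumers bear $1.4 per month; suppliers bear $12.6 per month.

Before the tax: set 672.5 − 4.5p = 0.5p + 347.5 → p* = $65, q* = 380.
With the tax collected from consumers, demand (in seller-price terms) shifts: qd = 672.5 − 4.5(p + 14).
Solving gives q = 373.7 with consumers paying $66.4 and suppliers receiving $52.4 (the $14 wedge).
Burden on consumers: $1.4; on suppliers: $12.6. (They sum to $14.)
The less price-elastic side of the market bears the larger share of a per-unit tax.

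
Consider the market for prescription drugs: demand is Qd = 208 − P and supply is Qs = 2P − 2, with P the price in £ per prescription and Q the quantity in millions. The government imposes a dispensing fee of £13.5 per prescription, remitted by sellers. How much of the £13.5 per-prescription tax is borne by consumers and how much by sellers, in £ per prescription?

Consumers bear £9 per prescription; sellers bear £4.5 per prescription.

Without the tax, 208 − P = 2P − 2 gives 3P = 210, so P* = £70 and Q* = 138.
With the tax collected from sellers, supply shifts: Qs = 2(P − 13.5) − 2.
New equilibrium: consumers pay £79, sellers receive £65.5, Q = 129. (Wedge: Pb − Ps = 13.5.)
Burden on consumers: £9; on sellers: £4.5. (They sum to £13.5.)
The less price-elastic side of the market bears the larger share of a per-unit tax.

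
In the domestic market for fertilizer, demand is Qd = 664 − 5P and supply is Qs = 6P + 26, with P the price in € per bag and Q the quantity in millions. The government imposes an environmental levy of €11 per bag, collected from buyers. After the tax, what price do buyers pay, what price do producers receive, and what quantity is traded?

Buyers pay €64; producers receive €53; quantity = 344.

Before the tax: set 664 − 5P = 6P + 26 → P* = €58, Q* = 374.
With the tax collected from buyers, demand (in seller-price terms) shifts: Qd = 664 − 5(P + 11).
New equilibrium: buyers pay €64, producers receive €53, Q = 344. (Wedge: Pb − Ps = 11.)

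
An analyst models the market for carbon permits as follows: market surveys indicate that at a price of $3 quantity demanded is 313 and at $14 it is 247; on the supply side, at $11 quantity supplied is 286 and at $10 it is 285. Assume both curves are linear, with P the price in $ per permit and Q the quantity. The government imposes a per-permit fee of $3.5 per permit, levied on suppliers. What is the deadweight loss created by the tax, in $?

Deadweight loss = $5.25.

Demand slope: (247 − 313)/(14 − 3) = -6, so Qd = 331 − 6P.
Supply slope: (285 − 286)/(10 − 11) = 1, so Qs = P + 275.
Without the tax, 331 − 6P = P + 275 gives 7P = 56, so P* = $8 and Q* = 283.
With the tax collected from suppliers, supply shifts: Qs = (P − 3.5) + 275.
Solving gives Q = 280 with consumers paying $8.5 and suppliers receiving $5 (the $3.5 wedge).
Quantity falls by |ΔQ| = |283 − 280| = 3.
DWL = ½ · t · |ΔQ| = ½ · 3.5 · 3 = $5.25.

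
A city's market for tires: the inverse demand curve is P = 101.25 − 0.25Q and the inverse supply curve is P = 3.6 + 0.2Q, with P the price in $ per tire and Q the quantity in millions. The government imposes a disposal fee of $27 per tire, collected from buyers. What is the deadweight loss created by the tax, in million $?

Rewrite in direct form: Qd = 405 − 4P and Qs = 5P − 18.
Without the tax, 405 − 4P = 5P − 18 gives 9P = 423, so P* = $47 and Q* = 217.
With the tax collected from buyers, demand (in seller-price terms) shifts: Qd = 405 − 4(P + 27).
New equilibrium: buyers pay $62, sellers receive $35, Q = 157. (Wedge: Pb − Ps = 27.)
Quantity falls by |ΔQ| = |217 − 157| = 60.
DWL = ½ · t · |ΔQ| = ½ · 27 · 60 = $810.

Deadweight loss = $810 million.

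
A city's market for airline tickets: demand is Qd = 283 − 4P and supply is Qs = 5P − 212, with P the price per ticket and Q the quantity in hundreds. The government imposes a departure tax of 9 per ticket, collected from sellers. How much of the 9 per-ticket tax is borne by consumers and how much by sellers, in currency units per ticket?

Consumers bear 5 per ticket; sellers bear 4 per ticket.

Before the tax: set 283 − 4P = 5P − 212 → P* = 55, Q* = 63.
With the tax collected from sellers, supply shifts: Qs = 5(P − 9) − 212.
New equilibrium: consumers pay 60, sellers receive 51, Q = 43. (Wedge: Pb − Ps = 9.)
Burden on consumers: 5; on sellers: 4. (They sum to 9.)
The less price-elastic side of the market bears the larger share of a per-unit tax.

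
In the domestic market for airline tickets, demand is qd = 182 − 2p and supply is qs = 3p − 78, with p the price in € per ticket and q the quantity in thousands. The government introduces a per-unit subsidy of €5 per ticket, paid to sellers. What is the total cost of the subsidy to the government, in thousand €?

Before the subsidy: set 182 − 2p = 3p − 78 → p* = €52, q* = 78.
With a per-unit subsidy paid to sellers, each receives p + 5 per unit sold, so supply becomes qs = 3(p + 5) − 78.
New equilibrium: buyers pay €49, sellers receive €54, q = 84. (Wedge: pb − ps = −5.)
Outlay = t · Q = 5 · 84 = €420.

Government outlay = €420 thousand.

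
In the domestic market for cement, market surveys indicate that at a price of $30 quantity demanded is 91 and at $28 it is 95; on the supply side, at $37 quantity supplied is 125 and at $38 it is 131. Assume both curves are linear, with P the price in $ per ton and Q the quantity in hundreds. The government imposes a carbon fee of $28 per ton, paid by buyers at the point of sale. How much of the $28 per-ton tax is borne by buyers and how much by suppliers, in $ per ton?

Demand slope: (95 − 91)/(28 − 30) = -2, so Qd = 151 − 2P.
Supply slope: (131 − 125)/(38 − 37) = 6, so Qs = 6P − 97.
Before the tax: set 151 − 2P = 6P − 97 → P* = $31, Q* = 89.
With the tax collected from buyers, demand (in seller-price terms) shifts: Qd = 151 − 2(P + 28).
Solving gives Q = 47 with buyers paying $52 and suppliers receiving $24 (the $28 wedge).
Burden on buyers: $21; on suppliers: $7. (They sum to $28.)
The less price-elastic side of the market bears the larger share of a per-unit tax.

Buyers bear $21 per ton; suppliers bear $7 per ton.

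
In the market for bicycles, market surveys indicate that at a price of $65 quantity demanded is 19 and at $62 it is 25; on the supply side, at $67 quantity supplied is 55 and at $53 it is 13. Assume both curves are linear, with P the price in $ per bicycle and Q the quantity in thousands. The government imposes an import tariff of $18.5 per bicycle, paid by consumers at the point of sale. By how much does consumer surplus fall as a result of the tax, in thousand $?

Consumer surplus falls by $220.89 thousand.

Demand slope: (25 − 19)/(62 − 65) = -2, so Qd = 149 − 2P.
Supply slope: (13 − 55)/(53 − 67) = 3, so Qs = 3P − 146.
Without the tax, 149 − 2P = 3P − 146 gives 5P = 295, so P* = $59 and Q* = 31.
With the tax collected from consumers, demand (in seller-price terms) shifts: Qd = 149 − 2(P + 18.5).
New equilibrium: consumers pay $70.1, suppliers receive $51.6, Q = 8.8. (Wedge: Pb − Ps = 18.5.)
ΔCS is the trapezoid between Q = 8.8 and Q = 31 of height $11.1: ½ · (31 + 8.8) · 11.1 = $220.89.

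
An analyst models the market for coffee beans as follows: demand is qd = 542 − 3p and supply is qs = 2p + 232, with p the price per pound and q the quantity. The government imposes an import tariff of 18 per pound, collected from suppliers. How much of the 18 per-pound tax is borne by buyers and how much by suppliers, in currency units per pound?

Before the tax: set 542 − 3p = 2p + 232 → p* = 62, q* = 356.
With the tax collected from suppliers, supply shifts: qs = 2(p − 18) + 232.
New equilibrium: buyers pay 69.2, suppliers receive 51.2, q = 334.4. (Wedge: pb − ps = 18.)
Burden on buyers: 7.2; on suppliers: 10.8. (They sum to 18.)
The less price-elastic side of the market bears the larger share of a per-unit tax.

Buyers bear 7.2 per pound; suppliers bear 10.8 per pound.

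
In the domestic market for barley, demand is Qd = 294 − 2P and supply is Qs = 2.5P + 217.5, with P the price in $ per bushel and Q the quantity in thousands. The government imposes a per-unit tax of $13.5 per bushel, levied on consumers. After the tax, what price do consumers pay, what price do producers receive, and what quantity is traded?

Consumers pay $24.5; producers receive $11; quantity = 245.

Without the tax, 294 − 2P = 2.5P + 217.5 gives 4.5P = 76.5, so P* = $17 and Q* = 260.
With the tax collected from consumers, demand (in seller-price terms) shifts: Qd = 294 − 2(P + 13.5).
Solving gives Q = 245 with consumers paying $24.5 and producers receiving $11 (the $13.5 wedge).
The less price-elastic side of the market bears the larger share of a per-unit tax.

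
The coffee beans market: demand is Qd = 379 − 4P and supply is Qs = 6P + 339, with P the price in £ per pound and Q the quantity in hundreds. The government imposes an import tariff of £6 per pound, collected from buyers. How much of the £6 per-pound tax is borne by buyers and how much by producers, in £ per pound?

Before the tax: set 379 − 4P = 6P + 339 → P* = £4, Q* = 363.
With the tax collected from buyers, demand (in seller-price terms) shifts: Qd = 379 − 4(P + 6).
Solving gives Q = 348.6 with buyers paying £7.6 and producers receiving £1.6 (the £6 wedge).
Burden on buyers: £3.6; on producers: £2.4. (They sum to £6.)
The less price-elastic side of the market bears the larger share of a per-unit tax.

Buyers bear £3.6 per pound; producers bear £2.4 per pound.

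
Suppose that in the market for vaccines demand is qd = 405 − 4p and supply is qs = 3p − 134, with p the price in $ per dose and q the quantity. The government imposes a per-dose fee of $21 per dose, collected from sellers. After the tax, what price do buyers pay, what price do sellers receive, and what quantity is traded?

Without the tax, 405 − 4p = 3p − 134 gives 7p = 539, so p* = $77 and q* = 97.
With the tax collected from sellers, supply shifts: qs = 3(p − 21) − 134.
Solving gives q = 61 with buyers paying $86 and sellers receiving $65 (the $21 wedge).

Buyers pay $86; sellers receive $65; quantity = 61.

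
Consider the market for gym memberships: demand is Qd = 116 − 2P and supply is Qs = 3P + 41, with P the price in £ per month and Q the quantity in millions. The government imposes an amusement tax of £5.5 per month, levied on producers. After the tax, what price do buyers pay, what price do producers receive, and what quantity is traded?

Without the tax, 116 − 2P = 3P + 41 gives 5P = 75, so P* = £15 and Q* = 86.
With the tax collected from producers, supply shifts: Qs = 3(P − 5.5) + 41.
New equilibrium: buyers pay £18.3, producers receive £12.8, Q = 79.4. (Wedge: Pb − Ps = 5.5.)
The less price-elastic side of the market bears the larger share of a per-unit tax.

Buyers pay £18.3; producers receive £12.8; quantity = 79.4.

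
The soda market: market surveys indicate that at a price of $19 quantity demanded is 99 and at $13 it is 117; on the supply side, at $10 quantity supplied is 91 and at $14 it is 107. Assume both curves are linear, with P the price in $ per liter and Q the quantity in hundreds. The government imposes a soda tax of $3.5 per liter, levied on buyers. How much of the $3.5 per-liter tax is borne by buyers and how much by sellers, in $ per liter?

Buyers bear $2 per liter; sellers bear $1.5 per liter.

Demand slope: (117 − 99)/(13 − 19) = -3, so Qd = 156 − 3P.
Supply slope: (107 − 91)/(14 − 10) = 4, so Qs = 4P + 51.
Without the tax, 156 − 3P = 4P + 51 gives 7P = 105, so P* = $15 and Q* = 111.
With the tax collected from buyers, demand (in seller-price terms) shifts: Qd = 156 − 3(P + 3.5).
Solving gives Q = 105 with buyers paying $17 and sellers receiving $13.5 (the $3.5 wedge).
Burden on buyers: $2; on sellers: $1.5. (They sum to $3.5.)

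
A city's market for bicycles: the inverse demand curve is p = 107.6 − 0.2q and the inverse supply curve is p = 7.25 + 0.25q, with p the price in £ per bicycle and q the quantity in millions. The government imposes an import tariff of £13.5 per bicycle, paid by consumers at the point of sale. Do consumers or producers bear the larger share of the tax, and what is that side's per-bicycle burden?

Inverting to q(p) form: qd = 538 − 5p; qs = 4p − 29.
Before the tax: set 538 − 5p = 4p − 29 → p* = £63, q* = 223.
With the tax collected from consumers, demand (in seller-price terms) shifts: qd = 538 − 5(p + 13.5).
New equilibrium: consumers pay £69, producers receive £55.5, q = 193. (Wedge: pb − ps = 13.5.)
Per-bicycle burden: consumers £6, producers £7.5.
Producers take the larger share because supply is less price-elastic here (demand slope 5 vs supply slope 4).

Producers bear the larger share: £7.5 per bicycle.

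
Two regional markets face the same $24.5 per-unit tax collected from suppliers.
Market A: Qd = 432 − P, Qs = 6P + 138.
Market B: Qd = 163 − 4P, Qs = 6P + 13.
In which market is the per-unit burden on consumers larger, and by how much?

Market A, by $6.3.

Market A: pre-tax P* = $42, Q* = 390; post-tax Q = 369; per-unit burden on consumers = $21.
Market B: pre-tax P* = $15, Q* = 103; post-tax Q = 44.2; per-unit burden on consumers = $14.7.
Difference: $21 vs $14.7 → market A is larger by $6.3.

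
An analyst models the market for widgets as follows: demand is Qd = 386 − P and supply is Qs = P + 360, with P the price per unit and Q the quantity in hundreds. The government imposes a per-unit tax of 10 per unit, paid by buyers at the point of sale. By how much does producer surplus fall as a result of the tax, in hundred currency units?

Producer surplus falls by 1852.5 hundred.

Without the tax, 386 − P = P + 360 gives 2P = 26, so P* = 13 and Q* = 373.
With the tax collected from buyers, demand (in seller-price terms) shifts: Qd = 386 − (P + 10).
Solving gives Q = 368 with buyers paying 18 and suppliers receiving 8 (the 10 wedge).
ΔPS is the trapezoid between Q = 368 and Q = 373 of height 5: ½ · (373 + 368) · 5 = 1852.5.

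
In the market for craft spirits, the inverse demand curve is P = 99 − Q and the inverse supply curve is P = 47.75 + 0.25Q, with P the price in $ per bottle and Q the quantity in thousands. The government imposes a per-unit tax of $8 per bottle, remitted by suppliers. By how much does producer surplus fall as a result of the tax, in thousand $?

Inverting to Q(P) form: Qd = 99 − P; Qs = 4P − 191.
Without the tax, 99 − P = 4P − 191 gives 5P = 290, so P* = $58 and Q* = 41.
With the tax collected from suppliers, supply shifts: Qs = 4(P − 8) − 191.
New equilibrium: buyers pay $64.4, suppliers receive $56.4, Q = 34.6. (Wedge: Pb − Ps = 8.)
ΔPS is the trapezoid between Q = 34.6 and Q = 41 of height $1.6: ½ · (41 + 34.6) · 1.6 = $60.48.

Producer surplus falls by $60.48 thousand.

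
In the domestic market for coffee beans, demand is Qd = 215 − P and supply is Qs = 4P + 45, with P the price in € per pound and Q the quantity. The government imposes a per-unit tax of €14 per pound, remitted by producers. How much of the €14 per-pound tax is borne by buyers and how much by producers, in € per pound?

Buyers bear €11.2 per pound; producers bear €2.8 per pound.

Before the tax: set 215 − P = 4P + 45 → P* = €34, Q* = 181.
With the tax collected from producers, supply shifts: Qs = 4(P − 14) + 45.
Solving gives Q = 169.8 with buyers paying €45.2 and producers receiving €31.2 (the €14 wedge).
Burden on buyers: €11.2; on producers: €2.8. (They sum to €14.)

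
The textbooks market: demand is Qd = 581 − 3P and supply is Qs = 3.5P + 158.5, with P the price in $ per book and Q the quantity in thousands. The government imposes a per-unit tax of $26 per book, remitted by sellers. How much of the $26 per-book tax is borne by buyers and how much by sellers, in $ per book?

Without the tax, 581 − 3P = 3.5P + 158.5 gives 6.5P = 422.5, so P* = $65 and Q* = 386.
With the tax collected from sellers, supply shifts: Qs = 3.5(P − 26) + 158.5.
Solving gives Q = 344 with buyers paying $79 and sellers receiving $53 (the $26 wedge).
Burden on buyers: $14; on sellers: $12. (They sum to $26.)
The less price-elastic side of the market bears the larger share of a per-unit tax.

Buyers bear $14 per book; sellers bear $12 per book.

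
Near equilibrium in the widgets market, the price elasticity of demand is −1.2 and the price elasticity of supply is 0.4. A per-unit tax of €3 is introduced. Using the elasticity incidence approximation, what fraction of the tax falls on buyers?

Buyers' share ≈ 0.25.

Incidence ratio: buyers' share ≈ εs / (εs + |εd|) = 0.4 / (0.4 + 1.2) = 0.25.
Supply is the less elastic side, so buyers bear the smaller share.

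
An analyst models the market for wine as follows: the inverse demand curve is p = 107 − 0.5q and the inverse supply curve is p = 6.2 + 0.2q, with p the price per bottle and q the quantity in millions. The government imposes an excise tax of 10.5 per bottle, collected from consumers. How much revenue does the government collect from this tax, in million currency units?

Tax revenue = 1354.5 million.

Rewrite in direct form: qd = 214 − 2p and qs = 5p − 31.
Without the tax, 214 − 2p = 5p − 31 gives 7p = 245, so p* = 35 and q* = 144.
With the tax collected from consumers, demand (in seller-price terms) shifts: qd = 214 − 2(p + 10.5).
New equilibrium: consumers pay 42.5, suppliers receive 32, q = 129. (Wedge: pb − ps = 10.5.)
Revenue = t · Q = 10.5 · 129 = 1354.5.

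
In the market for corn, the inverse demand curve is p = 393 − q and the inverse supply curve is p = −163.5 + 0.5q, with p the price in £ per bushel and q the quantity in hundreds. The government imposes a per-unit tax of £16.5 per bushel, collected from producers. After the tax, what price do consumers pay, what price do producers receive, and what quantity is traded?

Consumers pay £33; producers receive £16.5; quantity = 360.

Rewrite in direct form: qd = 393 − p and qs = 2p + 327.
Without the tax, 393 − p = 2p + 327 gives 3p = 66, so p* = £22 and q* = 371.
With the tax collected from producers, supply shifts: qs = 2(p − 16.5) + 327.
New equilibrium: consumers pay £33, producers receive £16.5, q = 360. (Wedge: pb − ps = 16.5.)
The less price-elastic side of the market bears the larger share of a per-unit tax.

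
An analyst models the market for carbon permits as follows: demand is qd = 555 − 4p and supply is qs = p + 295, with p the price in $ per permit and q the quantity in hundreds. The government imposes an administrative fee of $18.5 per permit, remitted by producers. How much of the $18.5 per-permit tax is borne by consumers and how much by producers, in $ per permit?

Without the tax, 555 − 4p = p + 295 gives 5p = 260, so p* = $52 and q* = 347.
With the tax collected from producers, supply shifts: qs = (p − 18.5) + 295.
New equilibrium: consumers pay $55.7, producers receive $37.2, q = 332.2. (Wedge: pb − ps = 18.5.)
Burden on consumers: $3.7; on producers: $14.8. (They sum to $18.5.)
The less price-elastic side of the market bears the larger share of a per-unit tax.

Consumers bear $3.7 per permit; producers bear $14.8 per permit.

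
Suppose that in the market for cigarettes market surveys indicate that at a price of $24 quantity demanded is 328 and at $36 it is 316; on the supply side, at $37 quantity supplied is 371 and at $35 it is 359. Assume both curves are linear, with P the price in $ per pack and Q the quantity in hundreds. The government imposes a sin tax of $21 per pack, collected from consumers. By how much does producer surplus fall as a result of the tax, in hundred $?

Demand slope: (316 − 328)/(36 − 24) = -1, so Qd = 352 − P.
Supply slope: (359 − 371)/(35 − 37) = 6, so Qs = 6P + 149.
Without the tax, 352 − P = 6P + 149 gives 7P = 203, so P* = $29 and Q* = 323.
With the tax collected from consumers, demand (in seller-price terms) shifts: Qd = 352 − (P + 21).
Solving gives Q = 305 with consumers paying $47 and sellers receiving $26 (the $21 wedge).
ΔPS is the trapezoid between Q = 305 and Q = 323 of height $3: ½ · (323 + 305) · 3 = $942.

Producer surplus falls by $942 hundred.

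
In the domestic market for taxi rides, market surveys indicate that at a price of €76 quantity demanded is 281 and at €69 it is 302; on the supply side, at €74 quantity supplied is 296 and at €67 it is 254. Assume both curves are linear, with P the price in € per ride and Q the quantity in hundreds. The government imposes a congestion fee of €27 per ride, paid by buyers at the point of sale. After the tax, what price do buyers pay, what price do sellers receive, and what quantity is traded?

Demand slope: (302 − 281)/(69 − 76) = -3, so Qd = 509 − 3P.
Supply slope: (254 − 296)/(67 − 74) = 6, so Qs = 6P − 148.
Without the tax, 509 − 3P = 6P − 148 gives 9P = 657, so P* = €73 and Q* = 290.
With the tax collected from buyers, demand (in seller-price terms) shifts: Qd = 509 − 3(P + 27).
Solving gives Q = 236 with buyers paying €91 and sellers receiving €64 (the €27 wedge).

Buyers pay €91; sellers receive €64; quantity = 236.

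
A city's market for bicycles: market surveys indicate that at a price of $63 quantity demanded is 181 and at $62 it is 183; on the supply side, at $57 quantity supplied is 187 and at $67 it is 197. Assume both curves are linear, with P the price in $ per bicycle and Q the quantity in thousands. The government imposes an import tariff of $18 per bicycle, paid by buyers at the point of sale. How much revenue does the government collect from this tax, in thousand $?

Demand slope: (183 − 181)/(62 − 63) = -2, so Qd = 307 − 2P.
Supply slope: (197 − 187)/(67 − 57) = 1, so Qs = P + 130.
Before the tax: set 307 − 2P = P + 130 → P* = $59, Q* = 189.
With the tax collected from buyers, demand (in seller-price terms) shifts: Qd = 307 − 2(P + 18).
New equilibrium: buyers pay $65, sellers receive $47, Q = 177. (Wedge: Pb − Ps = 18.)
Revenue = t · Q = 18 · 177 = $3186.

Tax revenue = $3186 thousand.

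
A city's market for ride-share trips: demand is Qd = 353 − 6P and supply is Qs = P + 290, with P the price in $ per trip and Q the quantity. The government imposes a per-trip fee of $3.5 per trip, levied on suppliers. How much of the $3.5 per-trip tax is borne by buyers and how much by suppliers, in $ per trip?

Before the tax: set 353 − 6P = P + 290 → P* = $9, Q* = 299.
With the tax collected from suppliers, supply shifts: Qs = (P − 3.5) + 290.
New equilibrium: buyers pay $9.5, suppliers receive $6, Q = 296. (Wedge: Pb − Ps = 3.5.)
Burden on buyers: $0.5; on suppliers: $3. (They sum to $3.5.)
The less price-elastic side of the market bears the larger share of a per-unit tax.

Buyers bear $0.5 per trip; suppliers bear $3 per trip.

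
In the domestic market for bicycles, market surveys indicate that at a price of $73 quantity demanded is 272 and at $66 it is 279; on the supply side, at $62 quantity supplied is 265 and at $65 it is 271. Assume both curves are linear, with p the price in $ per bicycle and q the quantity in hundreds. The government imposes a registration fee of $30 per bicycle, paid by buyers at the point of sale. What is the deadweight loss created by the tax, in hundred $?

Deadweight loss = $300 hundred.

Demand slope: (279 − 272)/(66 − 73) = -1, so qd = 345 − p.
Supply slope: (271 − 265)/(65 − 62) = 2, so qs = 2p + 141.
Without the tax, 345 − p = 2p + 141 gives 3p = 204, so p* = $68 and q* = 277.
With the tax collected from buyers, demand (in seller-price terms) shifts: qd = 345 − (p + 30).
New equilibrium: buyers pay $88, sellers receive $58, q = 257. (Wedge: pb − ps = 30.)
Quantity falls by |ΔQ| = |277 − 257| = 20.
DWL = ½ · t · |ΔQ| = ½ · 30 · 20 = $300.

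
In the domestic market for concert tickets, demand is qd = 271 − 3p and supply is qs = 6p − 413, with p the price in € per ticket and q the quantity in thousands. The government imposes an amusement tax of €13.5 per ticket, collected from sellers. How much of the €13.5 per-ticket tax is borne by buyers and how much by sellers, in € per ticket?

Without the tax, 271 − 3p = 6p − 413 gives 9p = 684, so p* = €76 and q* = 43.
With the tax collected from sellers, supply shifts: qs = 6(p − 13.5) − 413.
New equilibrium: buyers pay €85, sellers receive €71.5, q = 16. (Wedge: pb − ps = 13.5.)
Burden on buyers: €9; on sellers: €4.5. (They sum to €13.5.)
The less price-elastic side of the market bears the larger share of a per-unit tax.

Buyers bear €9 per ticket; sellers bear €4.5 per ticket.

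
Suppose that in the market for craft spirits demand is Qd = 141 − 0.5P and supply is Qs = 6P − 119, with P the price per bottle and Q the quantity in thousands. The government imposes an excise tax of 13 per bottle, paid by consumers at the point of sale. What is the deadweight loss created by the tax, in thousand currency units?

Deadweight loss = 39 thousand.

Before the tax: set 141 − 0.5P = 6P − 119 → P* = 40, Q* = 121.
With the tax collected from consumers, demand (in seller-price terms) shifts: Qd = 141 − 0.5(P + 13).
Solving gives Q = 115 with consumers paying 52 and suppliers receiving 39 (the 13 wedge).
Quantity falls by |ΔQ| = |121 − 115| = 6.
DWL = ½ · t · |ΔQ| = ½ · 13 · 6 = 39.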